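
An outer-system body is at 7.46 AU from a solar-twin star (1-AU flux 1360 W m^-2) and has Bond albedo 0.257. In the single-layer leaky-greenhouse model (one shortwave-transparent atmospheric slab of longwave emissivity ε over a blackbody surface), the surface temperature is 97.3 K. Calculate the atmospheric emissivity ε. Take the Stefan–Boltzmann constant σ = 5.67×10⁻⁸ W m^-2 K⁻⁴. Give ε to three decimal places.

0.214

By the inverse-square law, S = 1360/7.46² = 24.44 W m^-2.
TOA balance gives T_e = 94.59 K.
Since (2−ε)/2 = (T_e/T_s)⁴ = 0.8932, ε = 0.2136.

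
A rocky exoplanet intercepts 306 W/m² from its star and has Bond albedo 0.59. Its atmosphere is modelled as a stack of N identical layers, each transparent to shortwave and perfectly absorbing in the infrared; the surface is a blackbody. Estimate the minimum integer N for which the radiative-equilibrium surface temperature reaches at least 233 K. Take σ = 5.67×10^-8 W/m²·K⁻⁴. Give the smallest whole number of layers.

Top-of-atmosphere balance: σT_e⁴ = S(1−α)/4 = 31.37 W/m² → T_e = 153.4 K.
T_s = (N+1)^(1/4)·T_e ≥ 233 K requires N+1 ≥ (T_s/T_e)⁴ = (233/153.4)⁴ = 5.328.
Rounding up, N = 5.

5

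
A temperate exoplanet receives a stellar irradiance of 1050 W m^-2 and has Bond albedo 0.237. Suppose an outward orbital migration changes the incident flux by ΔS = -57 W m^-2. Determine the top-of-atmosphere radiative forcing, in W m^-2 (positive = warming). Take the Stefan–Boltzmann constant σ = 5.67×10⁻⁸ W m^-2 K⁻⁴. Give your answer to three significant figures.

-10.9 W m^-2

ΔF = Δ[S(1−α)]/4 = (1−0.237)·-57/4 = -10.87 W m^-2.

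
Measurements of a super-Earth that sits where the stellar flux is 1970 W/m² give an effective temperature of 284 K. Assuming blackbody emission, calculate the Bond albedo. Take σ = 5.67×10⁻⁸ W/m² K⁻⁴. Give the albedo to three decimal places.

0.251

Energy balance: S(1−α)/4 = σT⁴, so 1−α = 4σT⁴/S.
4σT⁴ = 4·5.67×10⁻⁸·(284)⁴ = 1475 W/m².
1−α = 1475/1970 = 0.7489, so α = 0.2511.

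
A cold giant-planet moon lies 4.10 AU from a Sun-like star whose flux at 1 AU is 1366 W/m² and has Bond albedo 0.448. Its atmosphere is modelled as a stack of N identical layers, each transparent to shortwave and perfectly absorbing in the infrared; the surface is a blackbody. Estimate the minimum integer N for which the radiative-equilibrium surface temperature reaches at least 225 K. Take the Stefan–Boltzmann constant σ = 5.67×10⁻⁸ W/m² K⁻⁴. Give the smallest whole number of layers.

Irradiance scales as 1/d², so S = 1366 W/m² × (1/4.10)² = 81.26 W/m².
OLR = S(1−α)/4 = 11.21 W/m²; the top layer radiates at T_e = 118.6 K.
Need (N+1)T_e⁴ ≥ T_s⁴, i.e. N+1 ≥ (225/118.6)⁴ = 12.958.
So N ≥ 11.958; the smallest integer is N = 12.

12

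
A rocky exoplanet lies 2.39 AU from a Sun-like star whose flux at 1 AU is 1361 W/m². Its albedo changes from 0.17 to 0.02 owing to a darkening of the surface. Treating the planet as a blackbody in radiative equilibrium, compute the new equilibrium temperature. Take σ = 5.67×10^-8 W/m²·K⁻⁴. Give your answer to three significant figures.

Flux at the orbit: S = 1361/(2.39)² = 238.3 W/m².
T₂ = [S(1−α₂)/(4σ)]^(1/4) = [238.3·0.98/(4σ)]^(1/4) = 179.1 K.

179 K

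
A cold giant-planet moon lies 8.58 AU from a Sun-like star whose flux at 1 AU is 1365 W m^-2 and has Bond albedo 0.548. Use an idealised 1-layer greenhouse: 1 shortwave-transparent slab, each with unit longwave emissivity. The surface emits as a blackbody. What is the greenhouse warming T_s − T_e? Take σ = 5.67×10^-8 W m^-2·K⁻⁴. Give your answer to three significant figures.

14.8 K

Irradiance scales as 1/d², so S = 1365 W m^-2 × (1/8.58)² = 18.54 W m^-2.
The effective emission temperature is T_e = [S(1−α)/(4σ)]^¼ = 77.97 K.
T_s = (N+1)^(1/4)·T_e = 92.72 K.
Warming: T_s − T_e = 14.75 K.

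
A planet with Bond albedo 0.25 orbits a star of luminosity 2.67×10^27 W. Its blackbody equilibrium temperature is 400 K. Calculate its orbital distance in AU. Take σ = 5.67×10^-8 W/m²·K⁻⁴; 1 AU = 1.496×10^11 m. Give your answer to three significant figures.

Required flux: S = 4σT⁴/(1−α) = 7741 W/m².
S = L/(4πd²) → d = √(L/4πS) = √(2.67×10^27/(4π·7741)) = 1.657×10^11 m = 1.107 AU.

1.11 AU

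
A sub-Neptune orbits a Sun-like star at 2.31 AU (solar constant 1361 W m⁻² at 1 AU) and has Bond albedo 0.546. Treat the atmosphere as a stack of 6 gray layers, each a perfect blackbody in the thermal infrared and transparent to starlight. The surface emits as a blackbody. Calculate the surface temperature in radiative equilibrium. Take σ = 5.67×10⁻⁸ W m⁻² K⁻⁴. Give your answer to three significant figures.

245 K

By the inverse-square law, S = 1361/2.31² = 255.1 W m⁻².
OLR = S(1−α)/4 = 28.95 W m⁻²; the top layer radiates at T_e = 150.3 K.
For an N-layer opaque stack, T_s⁴ = (N+1)T_e⁴, hence T_s = (7)^(1/4)×150.3 K = 244.5 K.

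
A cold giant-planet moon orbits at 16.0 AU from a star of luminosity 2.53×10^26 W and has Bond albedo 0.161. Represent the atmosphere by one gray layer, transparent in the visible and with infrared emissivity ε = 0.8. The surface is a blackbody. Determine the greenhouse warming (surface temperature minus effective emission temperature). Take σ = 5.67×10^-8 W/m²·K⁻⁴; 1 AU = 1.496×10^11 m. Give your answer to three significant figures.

Orbital distance: d = 16.0 AU = 2.394×10^12 m.
S = L/(4πd²) = 3.514 W/m².
Effective emission temperature (TOA balance): σT_e⁴ = S(1−α)/4 = 0.7371 W/m² → T_e = 60.05 K.
Surface balance with a leaky layer gives σT_s⁴ = σT_e⁴·2/(2−ε), so T_s = T_e·[2/(2−0.8)]^(1/4) = 68.23 K.
Greenhouse warming: T_s − T_e = 8.179 K.

8.18 K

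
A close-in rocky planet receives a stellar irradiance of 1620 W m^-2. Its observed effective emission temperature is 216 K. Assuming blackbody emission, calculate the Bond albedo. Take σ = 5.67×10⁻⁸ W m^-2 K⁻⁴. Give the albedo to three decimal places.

0.695

Rearranging the radiative balance, α = 1 − 4σT⁴/S.
4σT⁴ = 4·5.67×10⁻⁸·(216)⁴ = 493.7 W m^-2.
Hence α = 1 − 493.7/1620 = 0.6953.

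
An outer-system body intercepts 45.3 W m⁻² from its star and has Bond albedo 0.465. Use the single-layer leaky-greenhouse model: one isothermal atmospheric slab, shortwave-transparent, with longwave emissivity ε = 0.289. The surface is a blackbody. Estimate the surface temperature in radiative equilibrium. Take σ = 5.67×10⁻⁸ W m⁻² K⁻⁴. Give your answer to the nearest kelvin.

At the top of the atmosphere, σT_e⁴ = S(1−α)/4 = 6.059 W m⁻², giving T_e = 101.7 K.
The surface balance (absorbed SW + ε·downward IR = σT_s⁴) with T_a⁴ = T_s⁴/2 reduces to T_s = T_e·[2/(2−ε)]^¼ = 105.7 K.

106 kelvin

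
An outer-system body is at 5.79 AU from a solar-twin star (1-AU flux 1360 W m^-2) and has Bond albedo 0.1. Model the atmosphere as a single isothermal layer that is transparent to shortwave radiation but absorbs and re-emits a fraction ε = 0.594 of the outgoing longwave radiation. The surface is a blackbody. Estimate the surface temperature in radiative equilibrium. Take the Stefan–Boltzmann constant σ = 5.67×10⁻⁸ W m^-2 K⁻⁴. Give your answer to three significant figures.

By the inverse-square law, S = 1360/5.79² = 40.57 W m^-2.
The planet radiates to space at T_e = [S(1−α)/(4σ)]^(1/4) = 112.6 K.
For a single slab of emissivity ε, T_s⁴ = 2T_e⁴/(2−ε); thus T_s = 112.6·(1.422)^(1/4) = 123.0 K.

123 kelvin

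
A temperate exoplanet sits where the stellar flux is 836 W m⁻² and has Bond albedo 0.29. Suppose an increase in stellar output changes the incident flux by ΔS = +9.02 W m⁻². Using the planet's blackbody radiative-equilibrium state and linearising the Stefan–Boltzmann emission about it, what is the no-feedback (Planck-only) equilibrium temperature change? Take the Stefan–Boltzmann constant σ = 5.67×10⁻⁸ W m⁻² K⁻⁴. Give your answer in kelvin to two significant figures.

Reference equilibrium: T_e = [S(1−α)/(4σ)]^(1/4) = 226.2 K.
TOA radiative forcing: ΔF = (1−α)ΔS/4 = 0.71·(+9.02)/4 = 1.601 W m⁻².
Planck response: λ_P = 4σT_e³ = 4·5.67×10⁻⁸·(226.2)³ = 2.624 W m⁻²/K.
So ΔT₀ = 1.601/2.624 = 0.610 K.

0.61 K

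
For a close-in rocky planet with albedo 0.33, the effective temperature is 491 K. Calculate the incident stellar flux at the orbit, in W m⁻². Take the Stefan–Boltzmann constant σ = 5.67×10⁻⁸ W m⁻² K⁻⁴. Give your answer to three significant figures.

Invert the energy balance for S: S = 4σT⁴/(1−α).
σT⁴ = 5.67×10⁻⁸·(491)⁴ = 3295 W m⁻².
So S = 4×3295/(1−0.33) = 19670 W m⁻².

19700 W m⁻²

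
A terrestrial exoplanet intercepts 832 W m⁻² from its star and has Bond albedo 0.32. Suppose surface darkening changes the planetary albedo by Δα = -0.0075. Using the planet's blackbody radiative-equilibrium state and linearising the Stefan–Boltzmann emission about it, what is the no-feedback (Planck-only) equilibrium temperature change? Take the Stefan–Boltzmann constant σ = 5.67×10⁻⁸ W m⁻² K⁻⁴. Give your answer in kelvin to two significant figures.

0.62 kelvin

Unperturbed T_e = [832.0·(1−0.32)/(4σ)]^¼ = 223.5 K.
The change in absorbed flux is Δ[S(1−α)/4] = −SΔα/4 = 1.560 W m⁻².
Planck response: λ_P = 4σT_e³ = 4·5.67×10⁻⁸·(223.5)³ = 2.532 W m⁻²/K.
ΔT₀ = ΔF/λ_P = 1.560/2.532 = 0.616 K.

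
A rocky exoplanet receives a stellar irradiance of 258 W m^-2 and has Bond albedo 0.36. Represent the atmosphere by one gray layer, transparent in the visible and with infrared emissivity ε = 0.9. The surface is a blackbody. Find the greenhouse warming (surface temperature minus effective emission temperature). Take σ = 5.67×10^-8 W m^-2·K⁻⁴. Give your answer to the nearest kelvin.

The planet radiates to space at T_e = [S(1−α)/(4σ)]^(1/4) = 164.3 K.
For a single slab of emissivity ε, T_s⁴ = 2T_e⁴/(2−ε); thus T_s = 164.3·(1.818)^(1/4) = 190.7 K.
T_s − T_e = 190.7 − 164.3 = 26.48 K.

26 kelvin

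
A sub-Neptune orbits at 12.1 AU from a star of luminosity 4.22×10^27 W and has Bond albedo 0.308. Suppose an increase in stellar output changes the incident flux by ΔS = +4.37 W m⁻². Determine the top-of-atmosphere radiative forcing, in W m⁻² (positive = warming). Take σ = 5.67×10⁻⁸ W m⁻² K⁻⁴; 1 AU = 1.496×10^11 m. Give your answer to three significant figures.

0.756 W m⁻²

Orbital distance: d = 12.1 AU = 1.810×10^12 m.
Spreading L over a sphere of radius d: S = 4.22×10^27/(4π·1.81×10^12²) = 102.5 W m⁻².
TOA radiative forcing: ΔF = (1−α)ΔS/4 = 0.692·(+4.37)/4 = 0.7560 W m⁻².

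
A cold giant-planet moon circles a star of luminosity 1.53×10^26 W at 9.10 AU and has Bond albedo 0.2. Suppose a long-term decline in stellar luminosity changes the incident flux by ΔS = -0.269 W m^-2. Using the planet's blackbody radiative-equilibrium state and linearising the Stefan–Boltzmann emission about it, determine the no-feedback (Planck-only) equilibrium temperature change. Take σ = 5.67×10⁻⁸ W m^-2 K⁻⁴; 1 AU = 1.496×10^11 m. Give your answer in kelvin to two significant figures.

-0.71 K

Orbital distance: d = 9.10 AU = 1.361×10^12 m.
S = L/(4πd²) = 6.570 W m^-2.
Reference equilibrium: T_e = [S(1−α)/(4σ)]^(1/4) = 69.38 K.
Only a fraction (1−α) is absorbed and it's spread over 4πR², so ΔF = (1−α)ΔS/4 = -0.05380 W m^-2.
Linearising σT⁴ gives d(σT⁴)/dT = 4σT_e³ = 0.07575 W m^-2 per K.
ΔT₀ = ΔF/λ_P = -0.05380/0.07575 = -0.710 K.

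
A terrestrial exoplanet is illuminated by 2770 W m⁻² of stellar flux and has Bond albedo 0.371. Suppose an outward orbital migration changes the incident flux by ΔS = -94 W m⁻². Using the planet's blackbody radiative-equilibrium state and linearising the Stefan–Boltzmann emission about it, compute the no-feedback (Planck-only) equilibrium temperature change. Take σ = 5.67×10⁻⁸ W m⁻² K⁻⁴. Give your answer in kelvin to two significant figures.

Reference equilibrium: T_e = [S(1−α)/(4σ)]^(1/4) = 296.1 K.
ΔF = Δ[S(1−α)]/4 = (1−0.371)·-94/4 = -14.78 W m⁻².
Linearising σT⁴ gives d(σT⁴)/dT = 4σT_e³ = 5.885 W m⁻² per K.
So ΔT₀ = -14.78/5.885 = -2.51 K.

-2.5 K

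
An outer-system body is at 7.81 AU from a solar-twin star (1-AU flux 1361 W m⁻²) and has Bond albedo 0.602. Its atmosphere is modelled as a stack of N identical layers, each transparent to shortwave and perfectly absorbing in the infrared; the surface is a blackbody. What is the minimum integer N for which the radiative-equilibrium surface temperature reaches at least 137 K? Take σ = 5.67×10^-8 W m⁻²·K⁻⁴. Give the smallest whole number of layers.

8

Irradiance scales as 1/d², so S = 1361 W m⁻² × (1/7.81)² = 22.31 W m⁻².
OLR = S(1−α)/4 = 2.220 W m⁻²; the top layer radiates at T_e = 79.10 K.
T_s = (N+1)^(1/4)·T_e ≥ 137 K requires N+1 ≥ (T_s/T_e)⁴ = (137/79.10)⁴ = 8.997.
The minimum whole number is N = 8.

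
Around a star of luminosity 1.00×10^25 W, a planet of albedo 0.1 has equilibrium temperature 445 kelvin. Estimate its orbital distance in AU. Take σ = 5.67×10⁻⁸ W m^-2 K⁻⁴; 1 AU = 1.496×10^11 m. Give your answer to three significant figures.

0.0600 AU

Energy balance gives S = 4σT⁴/(1−α) = 9882 W m^-2.
Then d = [L/(4πS)]^(1/2) = 8.974×10^9 m, i.e. 0.05999 AU.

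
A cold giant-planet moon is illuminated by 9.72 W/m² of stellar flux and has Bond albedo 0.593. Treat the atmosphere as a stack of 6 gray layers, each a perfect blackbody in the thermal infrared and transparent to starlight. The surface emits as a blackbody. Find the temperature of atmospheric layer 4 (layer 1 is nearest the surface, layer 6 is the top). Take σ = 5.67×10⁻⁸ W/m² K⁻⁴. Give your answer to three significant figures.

85.1 kelvin

Top-of-atmosphere balance: σT_e⁴ = S(1−α)/4 = 0.9890 W/m² → T_e = 64.63 K.
In the N-layer model, layer k (counted from the surface) has T_k = (N+1−k)^(1/4)·T_e.
T_4 = (3)^(1/4)·64.63 = 85.05 K.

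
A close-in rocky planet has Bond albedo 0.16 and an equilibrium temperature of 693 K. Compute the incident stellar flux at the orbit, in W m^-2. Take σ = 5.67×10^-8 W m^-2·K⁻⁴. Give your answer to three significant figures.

Invert the energy balance for S: S = 4σT⁴/(1−α).
The emitted flux is σT⁴ = 13080 W m^-2.
So S = 4×13080/(1−0.16) = 62270 W m^-2.

62300 W m^-2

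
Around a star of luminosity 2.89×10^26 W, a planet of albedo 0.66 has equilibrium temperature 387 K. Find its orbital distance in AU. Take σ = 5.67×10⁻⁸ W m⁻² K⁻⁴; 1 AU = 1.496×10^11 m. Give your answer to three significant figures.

0.262 AU

The flux needed for this T is 4σT⁴/(1−0.66) = 14960 W m⁻².
S = L/(4πd²) → d = √(L/4πS) = √(2.89×10^26/(4π·14960)) = 3.920×10^10 m = 0.2621 AU.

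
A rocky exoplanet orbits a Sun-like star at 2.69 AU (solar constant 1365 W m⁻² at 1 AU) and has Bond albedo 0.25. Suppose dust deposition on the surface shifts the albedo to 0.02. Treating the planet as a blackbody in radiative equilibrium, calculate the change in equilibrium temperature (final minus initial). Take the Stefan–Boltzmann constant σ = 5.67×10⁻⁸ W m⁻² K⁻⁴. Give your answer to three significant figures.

10.9 kelvin

Flux at the orbit: S = 1365/(2.69)² = 188.6 W m⁻².
Before: T₁ = [188.6·0.75/(4σ)]^(1/4) = 158.0 K.
Final:   T₂ = [S(1−0.02)/(4σ)]^(1/4) = 169.0 K.
ΔT = T₂ − T₁ = 10.93 K.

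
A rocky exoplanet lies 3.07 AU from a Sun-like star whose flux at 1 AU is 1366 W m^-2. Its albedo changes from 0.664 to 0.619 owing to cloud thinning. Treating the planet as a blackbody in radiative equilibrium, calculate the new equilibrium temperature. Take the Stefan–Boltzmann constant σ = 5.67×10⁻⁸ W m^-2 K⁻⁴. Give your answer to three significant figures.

125 K

Flux at the orbit: S = 1366/(3.07)² = 144.9 W m^-2.
New equilibrium: T₂ = [(1−0.619)·144.9/(4σ)]^(1/4) = 124.9 K.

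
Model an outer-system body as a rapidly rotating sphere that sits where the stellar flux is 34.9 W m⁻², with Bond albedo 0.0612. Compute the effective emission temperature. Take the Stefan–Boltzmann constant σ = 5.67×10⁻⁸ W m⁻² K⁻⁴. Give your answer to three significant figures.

Averaging over the sphere, the absorbed flux is S(1−α)/4 = 8.191 W m⁻².
In equilibrium σT⁴ equals this, so T = 109.6 K.

110 K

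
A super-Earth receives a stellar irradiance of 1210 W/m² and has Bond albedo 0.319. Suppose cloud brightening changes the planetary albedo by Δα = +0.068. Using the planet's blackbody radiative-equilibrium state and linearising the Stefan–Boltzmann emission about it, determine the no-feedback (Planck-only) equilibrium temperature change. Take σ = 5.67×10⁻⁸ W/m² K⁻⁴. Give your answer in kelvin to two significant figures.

-6.1 K

Reference equilibrium: T_e = [S(1−α)/(4σ)]^(1/4) = 245.5 K.
The change in absorbed flux is Δ[S(1−α)/4] = −SΔα/4 = -20.57 W/m².
The Planck feedback parameter is 4σT_e³ = 3.356 W/m²/K.
ΔT₀ = ΔF/λ_P = -20.57/3.356 = -6.13 K.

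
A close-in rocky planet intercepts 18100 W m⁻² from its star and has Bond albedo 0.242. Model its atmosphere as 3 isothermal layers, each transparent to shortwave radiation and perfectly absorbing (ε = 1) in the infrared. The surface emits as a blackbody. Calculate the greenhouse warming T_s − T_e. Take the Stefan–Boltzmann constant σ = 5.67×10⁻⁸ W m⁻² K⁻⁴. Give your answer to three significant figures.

OLR = S(1−α)/4 = 3430 W m⁻²; the top layer radiates at T_e = 495.9 K.
Surface: T_s = (4)^¼·T_e = 701.4 K.
Warming: T_s − T_e = 205.4 K.

205 K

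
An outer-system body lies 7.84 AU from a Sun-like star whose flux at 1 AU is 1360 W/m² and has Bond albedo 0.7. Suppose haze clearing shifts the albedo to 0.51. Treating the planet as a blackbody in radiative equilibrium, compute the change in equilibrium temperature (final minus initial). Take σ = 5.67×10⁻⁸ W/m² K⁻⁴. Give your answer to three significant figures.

Irradiance scales as 1/d², so S = 1360 W/m² × (1/7.84)² = 22.13 W/m².
Before: T₁ = [22.13·0.3/(4σ)]^(1/4) = 73.55 K.
With α = 0.51, T₂ = 83.15 K.
Change: 83.15 − 73.55 = 9.598 K.

9.60 K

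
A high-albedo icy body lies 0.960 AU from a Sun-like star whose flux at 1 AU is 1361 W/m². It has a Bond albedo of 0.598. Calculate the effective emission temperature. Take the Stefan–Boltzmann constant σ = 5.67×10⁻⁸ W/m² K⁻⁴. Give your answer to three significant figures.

Flux at the orbit: S = 1361/(0.960)² = 1477 W/m².
Absorbed flux (global mean): S(1−α)/4 = 1477·0.402/4 = 148.4 W/m².
Balancing against σT⁴: T = (148.4/5.67×10⁻⁸)^(1/4) = 226.2 K.

226 K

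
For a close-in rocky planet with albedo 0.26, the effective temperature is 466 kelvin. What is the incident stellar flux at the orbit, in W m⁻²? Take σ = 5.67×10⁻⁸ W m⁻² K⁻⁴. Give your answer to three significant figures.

14500 W m⁻²

From S(1−α)/4 = σT⁴: S = 4σT⁴/(1−α).
The emitted flux is σT⁴ = 2674 W m⁻².
S = 4·2674/0.74 = 14450 W m⁻².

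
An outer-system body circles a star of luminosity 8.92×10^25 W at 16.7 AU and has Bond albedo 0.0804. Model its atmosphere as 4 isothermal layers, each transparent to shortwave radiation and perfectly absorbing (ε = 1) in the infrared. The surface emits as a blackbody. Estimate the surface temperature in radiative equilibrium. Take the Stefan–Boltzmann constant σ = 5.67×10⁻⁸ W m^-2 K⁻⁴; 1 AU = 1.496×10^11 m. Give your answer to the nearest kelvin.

69 K

d = 16.7 × 1.496×10^11 m = 2.498×10^12 m.
Flux at the orbit: S = L/(4πd²) = 8.92×10^25/(4π·(2.50×10^12)²) = 1.137 W m^-2.
The effective emission temperature is T_e = [S(1−α)/(4σ)]^¼ = 46.34 K.
For an N-layer opaque stack, T_s⁴ = (N+1)T_e⁴, hence T_s = (5)^(1/4)×46.34 K = 69.29 K.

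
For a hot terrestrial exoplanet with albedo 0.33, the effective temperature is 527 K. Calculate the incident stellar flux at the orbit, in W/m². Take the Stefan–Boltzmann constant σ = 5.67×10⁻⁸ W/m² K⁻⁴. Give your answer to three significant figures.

From S(1−α)/4 = σT⁴: S = 4σT⁴/(1−α).
The emitted flux is σT⁴ = 4373 W/m².
S = 4·4373/0.67 = 26110 W/m².

26100 W/m²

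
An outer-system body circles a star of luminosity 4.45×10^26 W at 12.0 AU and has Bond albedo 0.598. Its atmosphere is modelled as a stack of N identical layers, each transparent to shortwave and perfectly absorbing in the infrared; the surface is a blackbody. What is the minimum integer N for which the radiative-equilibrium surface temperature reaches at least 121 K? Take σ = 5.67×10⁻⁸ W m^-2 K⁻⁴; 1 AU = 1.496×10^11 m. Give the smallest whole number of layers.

11

Orbital distance: d = 12.0 AU = 1.795×10^12 m.
Flux at the orbit: S = L/(4πd²) = 4.45×10^26/(4π·(1.80×10^12)²) = 10.99 W m^-2.
Top-of-atmosphere balance: σT_e⁴ = S(1−α)/4 = 1.104 W m^-2 → T_e = 66.43 K.
Need (N+1)T_e⁴ ≥ T_s⁴, i.e. N+1 ≥ (121/66.43)⁴ = 11.006.
Rounding up, N = 11.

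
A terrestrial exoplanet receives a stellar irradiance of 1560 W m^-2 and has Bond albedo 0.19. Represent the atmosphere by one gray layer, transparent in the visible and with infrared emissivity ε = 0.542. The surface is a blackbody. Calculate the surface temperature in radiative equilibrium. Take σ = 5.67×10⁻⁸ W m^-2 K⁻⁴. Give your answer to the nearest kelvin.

296 K

At the top of the atmosphere, σT_e⁴ = S(1−α)/4 = 315.9 W m^-2, giving T_e = 273.2 K.
The surface balance (absorbed SW + ε·downward IR = σT_s⁴) with T_a⁴ = T_s⁴/2 reduces to T_s = T_e·[2/(2−ε)]^¼ = 295.7 K.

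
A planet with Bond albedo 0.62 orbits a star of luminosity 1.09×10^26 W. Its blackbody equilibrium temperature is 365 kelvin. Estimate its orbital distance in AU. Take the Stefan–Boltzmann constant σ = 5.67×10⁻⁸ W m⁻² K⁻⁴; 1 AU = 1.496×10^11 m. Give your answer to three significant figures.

0.191 AU

The flux needed for this T is 4σT⁴/(1−0.62) = 10590 W m⁻².
From L = 4πd²S, d = √(1.09×10^26/(4π·10590)) = 2.861×10^10 m = 0.1913 AU.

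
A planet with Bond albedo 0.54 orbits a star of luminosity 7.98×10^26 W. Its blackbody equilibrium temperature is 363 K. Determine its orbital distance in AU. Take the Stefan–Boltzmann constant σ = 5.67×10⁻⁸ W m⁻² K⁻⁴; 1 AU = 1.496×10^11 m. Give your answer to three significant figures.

Energy balance gives S = 4σT⁴/(1−α) = 8561 W m⁻².
From L = 4πd²S, d = √(7.98×10^26/(4π·8561)) = 8.613×10^10 m = 0.5757 AU.

0.576 AU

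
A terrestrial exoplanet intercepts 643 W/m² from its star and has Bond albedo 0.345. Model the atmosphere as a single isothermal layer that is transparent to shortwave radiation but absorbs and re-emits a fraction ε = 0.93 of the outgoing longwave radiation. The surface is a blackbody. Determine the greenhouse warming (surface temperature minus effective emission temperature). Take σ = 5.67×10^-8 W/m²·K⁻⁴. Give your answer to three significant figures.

35.1 K

Effective emission temperature (TOA balance): σT_e⁴ = S(1−α)/4 = 105.3 W/m² → T_e = 207.6 K.
For a single slab of emissivity ε, T_s⁴ = 2T_e⁴/(2−ε); thus T_s = 207.6·(1.869)^(1/4) = 242.7 K.
T_s − T_e = 242.7 − 207.6 = 35.14 K.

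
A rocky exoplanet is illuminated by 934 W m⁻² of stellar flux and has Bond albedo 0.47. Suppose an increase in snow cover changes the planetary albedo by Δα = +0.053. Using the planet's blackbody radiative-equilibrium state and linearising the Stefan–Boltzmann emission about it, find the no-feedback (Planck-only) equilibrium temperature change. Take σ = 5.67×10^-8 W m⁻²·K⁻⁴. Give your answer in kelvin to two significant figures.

-5.4 K

Reference equilibrium: T_e = [S(1−α)/(4σ)]^(1/4) = 216.1 K.
TOA radiative forcing: ΔF = −S·Δα/4 = −934.0·(+0.053)/4 = -12.38 W m⁻².
Linearising σT⁴ gives d(σT⁴)/dT = 4σT_e³ = 2.290 W m⁻² per K.
So ΔT₀ = -12.38/2.290 = -5.40 K.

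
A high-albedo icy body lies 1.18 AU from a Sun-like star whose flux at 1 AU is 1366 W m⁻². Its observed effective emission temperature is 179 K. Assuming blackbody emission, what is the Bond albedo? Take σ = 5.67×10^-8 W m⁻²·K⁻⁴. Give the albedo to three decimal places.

Flux at the orbit: S = 1366/(1.18)² = 981.0 W m⁻².
From σT⁴ = S(1−α)/4 we invert for α: 1−α = 4σT⁴/S.
4σT⁴ = 4·5.67×10⁻⁸·(179)⁴ = 232.8 W m⁻².
1−α = 232.8/981.0 = 0.2373, so α = 0.7627.

0.763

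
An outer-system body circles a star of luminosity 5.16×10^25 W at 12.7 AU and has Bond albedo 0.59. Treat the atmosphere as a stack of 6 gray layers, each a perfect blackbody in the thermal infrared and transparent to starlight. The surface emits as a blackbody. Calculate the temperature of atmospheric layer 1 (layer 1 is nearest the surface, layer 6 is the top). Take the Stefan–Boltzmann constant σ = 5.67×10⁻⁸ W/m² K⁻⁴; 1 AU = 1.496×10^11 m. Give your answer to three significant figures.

59.3 kelvin

d = 12.7 × 1.496×10^11 m = 1.900×10^12 m.
Spreading L over a sphere of radius d: S = 5.16×10^25/(4π·1.90×10^12²) = 1.138 W/m².
Top-of-atmosphere balance: σT_e⁴ = S(1−α)/4 = 0.1166 W/m² → T_e = 37.87 K.
In the N-layer model, layer k (counted from the surface) has T_k = (N+1−k)^(1/4)·T_e.
T_1 = (6)^(1/4)·37.87 = 59.27 K.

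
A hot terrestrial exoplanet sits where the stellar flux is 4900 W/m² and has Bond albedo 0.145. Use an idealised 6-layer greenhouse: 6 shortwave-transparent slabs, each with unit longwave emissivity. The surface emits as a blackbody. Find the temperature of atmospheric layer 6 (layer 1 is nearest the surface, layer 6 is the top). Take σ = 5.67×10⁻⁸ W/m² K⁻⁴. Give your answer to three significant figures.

Top-of-atmosphere balance: σT_e⁴ = S(1−α)/4 = 1047 W/m² → T_e = 368.7 K.
The net upward flux σT_e⁴ is constant between every pair of levels, so T_k⁴ = (N+1−k)T_e⁴.
T_6 = (1)^(1/4)·368.7 = 368.7 K.

369 K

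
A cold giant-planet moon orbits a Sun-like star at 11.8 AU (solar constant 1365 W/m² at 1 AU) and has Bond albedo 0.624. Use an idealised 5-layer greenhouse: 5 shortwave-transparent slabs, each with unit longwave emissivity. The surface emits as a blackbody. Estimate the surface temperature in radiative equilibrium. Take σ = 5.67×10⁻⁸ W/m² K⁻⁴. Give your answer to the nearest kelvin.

By the inverse-square law, S = 1365/11.8² = 9.803 W/m².
Top-of-atmosphere balance: σT_e⁴ = S(1−α)/4 = 0.9215 W/m² → T_e = 63.49 K.
For an N-layer opaque stack, T_s⁴ = (N+1)T_e⁴, hence T_s = (6)^(1/4)×63.49 K = 99.37 K.

99 kelvin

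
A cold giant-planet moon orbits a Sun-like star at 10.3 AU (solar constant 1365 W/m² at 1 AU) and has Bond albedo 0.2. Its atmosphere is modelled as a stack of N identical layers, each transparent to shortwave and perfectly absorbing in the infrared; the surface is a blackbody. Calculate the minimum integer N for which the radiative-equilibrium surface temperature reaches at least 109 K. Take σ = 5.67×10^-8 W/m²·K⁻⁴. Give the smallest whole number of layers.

3

Irradiance scales as 1/d², so S = 1365 W/m² × (1/10.3)² = 12.87 W/m².
OLR = S(1−α)/4 = 2.573 W/m²; the top layer radiates at T_e = 82.08 K.
Need (N+1)T_e⁴ ≥ T_s⁴, i.e. N+1 ≥ (109/82.08)⁴ = 3.110.
So N ≥ 2.110; the smallest integer is N = 3.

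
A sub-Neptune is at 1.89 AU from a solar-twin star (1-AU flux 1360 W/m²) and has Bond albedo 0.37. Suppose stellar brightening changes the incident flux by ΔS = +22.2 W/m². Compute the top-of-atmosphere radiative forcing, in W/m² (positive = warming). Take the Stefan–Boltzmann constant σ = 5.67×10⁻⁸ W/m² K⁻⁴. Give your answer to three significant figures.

3.50 W/m²

By the inverse-square law, S = 1360/1.89² = 380.7 W/m².
ΔF = Δ[S(1−α)]/4 = (1−0.37)·+22.2/4 = 3.496 W/m².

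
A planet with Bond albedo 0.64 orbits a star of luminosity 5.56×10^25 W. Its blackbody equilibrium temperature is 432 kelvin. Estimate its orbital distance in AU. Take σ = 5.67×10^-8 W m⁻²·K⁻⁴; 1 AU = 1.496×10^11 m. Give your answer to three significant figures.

0.0949 AU

Required flux: S = 4σT⁴/(1−α) = 21940 W m⁻².
From L = 4πd²S, d = √(5.56×10^25/(4π·21940)) = 1.420×10^10 m = 0.09492 AU.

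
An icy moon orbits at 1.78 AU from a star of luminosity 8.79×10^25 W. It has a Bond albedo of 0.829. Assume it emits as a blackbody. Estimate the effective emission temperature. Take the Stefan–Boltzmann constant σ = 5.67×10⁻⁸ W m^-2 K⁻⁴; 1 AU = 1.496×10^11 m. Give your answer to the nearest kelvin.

Orbital distance: d = 1.78 AU = 2.663×10^11 m.
Flux at the orbit: S = L/(4πd²) = 8.79×10^25/(4π·(2.66×10^11)²) = 98.65 W m^-2.
Averaging over the sphere, the absorbed flux is S(1−α)/4 = 4.217 W m^-2.
In equilibrium σT⁴ equals this, so T = 92.87 K.

93 K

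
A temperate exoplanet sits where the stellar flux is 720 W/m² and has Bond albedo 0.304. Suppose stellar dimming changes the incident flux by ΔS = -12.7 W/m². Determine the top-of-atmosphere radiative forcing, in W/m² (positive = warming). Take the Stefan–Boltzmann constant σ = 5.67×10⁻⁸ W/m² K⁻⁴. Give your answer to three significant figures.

ΔF = Δ[S(1−α)]/4 = (1−0.304)·-12.7/4 = -2.210 W/m².

-2.21 W/m²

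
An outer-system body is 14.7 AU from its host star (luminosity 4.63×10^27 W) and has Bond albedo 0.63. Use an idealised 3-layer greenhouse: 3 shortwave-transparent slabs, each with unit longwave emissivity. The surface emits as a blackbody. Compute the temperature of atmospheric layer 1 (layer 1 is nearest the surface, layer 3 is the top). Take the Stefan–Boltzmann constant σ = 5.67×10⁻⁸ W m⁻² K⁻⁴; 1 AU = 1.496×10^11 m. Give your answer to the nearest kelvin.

139 K

Orbital distance: d = 14.7 AU = 2.199×10^12 m.
Flux at the orbit: S = L/(4πd²) = 4.63×10^27/(4π·(2.20×10^12)²) = 76.19 W m⁻².
Top-of-atmosphere balance: σT_e⁴ = S(1−α)/4 = 7.047 W m⁻² → T_e = 105.6 K.
The net upward flux σT_e⁴ is constant between every pair of levels, so T_k⁴ = (N+1−k)T_e⁴.
T_1 = (3)^(1/4)·105.6 = 139.0 K.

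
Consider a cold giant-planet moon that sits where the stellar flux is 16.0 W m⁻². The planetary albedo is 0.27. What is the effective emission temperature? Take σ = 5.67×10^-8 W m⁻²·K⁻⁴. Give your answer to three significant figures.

The planet absorbs (1−α)S over its disc πR² and re-emits over 4πR², so the mean absorbed flux is (1−0.27)·16.00/4 = 2.920 W m⁻².
Balancing against σT⁴: T = (2.920/5.67×10⁻⁸)^(1/4) = 84.71 K.

84.7 K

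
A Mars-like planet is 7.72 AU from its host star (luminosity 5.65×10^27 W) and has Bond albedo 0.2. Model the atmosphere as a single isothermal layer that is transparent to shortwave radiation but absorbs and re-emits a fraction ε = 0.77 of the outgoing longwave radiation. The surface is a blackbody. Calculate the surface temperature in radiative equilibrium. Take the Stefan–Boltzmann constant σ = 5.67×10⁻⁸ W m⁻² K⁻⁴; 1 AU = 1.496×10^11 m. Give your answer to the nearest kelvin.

210 kelvin

d = 7.72 × 1.496×10^11 m = 1.155×10^12 m.
Spreading L over a sphere of radius d: S = 5.65×10^27/(4π·1.15×10^12²) = 337.1 W m⁻².
Effective emission temperature (TOA balance): σT_e⁴ = S(1−α)/4 = 67.42 W m⁻² → T_e = 185.7 K.
For a single slab of emissivity ε, T_s⁴ = 2T_e⁴/(2−ε); thus T_s = 185.7·(1.626)^(1/4) = 209.7 K.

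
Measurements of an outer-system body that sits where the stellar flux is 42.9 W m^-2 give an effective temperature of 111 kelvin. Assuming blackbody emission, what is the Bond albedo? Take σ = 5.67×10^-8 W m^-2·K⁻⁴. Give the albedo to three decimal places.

0.197

Rearranging the radiative balance, α = 1 − 4σT⁴/S.
4σT⁴ = 4·5.67×10⁻⁸·(111)⁴ = 34.43 W m^-2.
Hence α = 1 − 34.43/42.90 = 0.1974.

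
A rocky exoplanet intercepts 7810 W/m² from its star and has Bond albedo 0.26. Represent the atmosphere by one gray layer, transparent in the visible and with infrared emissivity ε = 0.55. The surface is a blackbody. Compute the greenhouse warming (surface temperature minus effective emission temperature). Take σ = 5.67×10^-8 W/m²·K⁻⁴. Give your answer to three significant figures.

The planet radiates to space at T_e = [S(1−α)/(4σ)]^(1/4) = 399.5 K.
For a single slab of emissivity ε, T_s⁴ = 2T_e⁴/(2−ε); thus T_s = 399.5·(1.379)^(1/4) = 433.0 K.
T_s − T_e = 433.0 − 399.5 = 33.45 K.

33.4 kelvin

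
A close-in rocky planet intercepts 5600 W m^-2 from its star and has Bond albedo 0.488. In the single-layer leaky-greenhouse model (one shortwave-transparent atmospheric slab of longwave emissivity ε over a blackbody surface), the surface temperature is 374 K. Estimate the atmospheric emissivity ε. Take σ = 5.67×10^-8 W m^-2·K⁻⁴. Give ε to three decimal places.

Effective temperature: T_e = [S(1−α)/(4σ)]^(1/4) = 335.3 K.
Inverting T_s⁴ = 2T_e⁴/(2−ε): (T_e/T_s)⁴ = 0.6461, so ε = 2(1 − 0.6461) = 0.7077.

0.708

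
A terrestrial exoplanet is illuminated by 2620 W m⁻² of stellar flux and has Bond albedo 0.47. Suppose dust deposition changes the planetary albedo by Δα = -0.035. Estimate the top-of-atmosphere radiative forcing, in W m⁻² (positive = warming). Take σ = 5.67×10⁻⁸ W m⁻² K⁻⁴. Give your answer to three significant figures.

22.9 W m⁻²

ΔF = −(S/4)Δα = −(2620/4)×(-0.035) = 22.93 W m⁻².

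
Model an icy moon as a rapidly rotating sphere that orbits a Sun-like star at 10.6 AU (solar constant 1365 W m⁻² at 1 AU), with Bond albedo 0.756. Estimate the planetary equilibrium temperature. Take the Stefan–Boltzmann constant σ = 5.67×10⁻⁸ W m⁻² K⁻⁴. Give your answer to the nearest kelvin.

By the inverse-square law, S = 1365/10.6² = 12.15 W m⁻².
Averaging over the sphere, the absorbed flux is S(1−α)/4 = 0.7411 W m⁻².
In equilibrium σT⁴ equals this, so T = 60.13 K.

60 K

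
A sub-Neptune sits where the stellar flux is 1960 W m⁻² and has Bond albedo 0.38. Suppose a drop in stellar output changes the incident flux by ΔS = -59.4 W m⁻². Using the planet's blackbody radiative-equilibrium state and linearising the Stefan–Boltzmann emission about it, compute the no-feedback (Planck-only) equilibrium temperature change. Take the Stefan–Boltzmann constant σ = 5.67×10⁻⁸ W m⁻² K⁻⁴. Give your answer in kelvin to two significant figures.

The baseline emission temperature is T_e = 270.6 K.
ΔF = Δ[S(1−α)]/4 = (1−0.38)·-59.4/4 = -9.207 W m⁻².
The Planck feedback parameter is 4σT_e³ = 4.492 W m⁻²/K.
Hence the no-feedback warming is ΔF/(4σT_e³) = -2.05 K.

-2.0 K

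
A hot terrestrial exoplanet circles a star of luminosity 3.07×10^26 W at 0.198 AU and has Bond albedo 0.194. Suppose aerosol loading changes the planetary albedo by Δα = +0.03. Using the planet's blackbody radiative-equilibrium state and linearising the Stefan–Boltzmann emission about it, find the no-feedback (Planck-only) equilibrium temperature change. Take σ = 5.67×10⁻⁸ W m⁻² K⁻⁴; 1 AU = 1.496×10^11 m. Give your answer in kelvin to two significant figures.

-5.2 kelvin

d = 0.198 × 1.496×10^11 m = 2.962×10^10 m.
S = L/(4πd²) = 27840 W m⁻².
Unperturbed T_e = [27840·(1−0.194)/(4σ)]^¼ = 560.9 K.
ΔF = −(S/4)Δα = −(27840/4)×(+0.03) = -208.8 W m⁻².
Linearising σT⁴ gives d(σT⁴)/dT = 4σT_e³ = 40.01 W m⁻² per K.
Hence the no-feedback warming is ΔF/(4σT_e³) = -5.22 K.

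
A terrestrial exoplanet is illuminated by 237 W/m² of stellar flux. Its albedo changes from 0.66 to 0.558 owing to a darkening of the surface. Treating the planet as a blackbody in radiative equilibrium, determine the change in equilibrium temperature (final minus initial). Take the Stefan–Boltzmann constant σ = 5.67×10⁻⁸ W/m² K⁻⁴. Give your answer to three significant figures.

9.31 kelvin

Initial: T₁ = [S(1−0.66)/(4σ)]^(1/4) = 137.3 K.
After:  T₂ = [237.0·0.442/(4σ)]^(1/4) = 146.6 K.
ΔT = T₂ − T₁ = 9.307 K.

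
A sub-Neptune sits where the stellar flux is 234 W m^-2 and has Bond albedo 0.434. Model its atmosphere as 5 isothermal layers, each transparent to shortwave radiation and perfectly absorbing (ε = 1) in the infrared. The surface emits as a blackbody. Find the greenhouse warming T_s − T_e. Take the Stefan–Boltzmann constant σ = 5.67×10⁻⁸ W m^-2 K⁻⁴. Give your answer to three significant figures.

The effective emission temperature is T_e = [S(1−α)/(4σ)]^¼ = 155.5 K.
Surface: T_s = (6)^¼·T_e = 243.3 K.
So the greenhouse effect raises the surface by 243.3 − 155.5 = 87.84 K.

87.8 K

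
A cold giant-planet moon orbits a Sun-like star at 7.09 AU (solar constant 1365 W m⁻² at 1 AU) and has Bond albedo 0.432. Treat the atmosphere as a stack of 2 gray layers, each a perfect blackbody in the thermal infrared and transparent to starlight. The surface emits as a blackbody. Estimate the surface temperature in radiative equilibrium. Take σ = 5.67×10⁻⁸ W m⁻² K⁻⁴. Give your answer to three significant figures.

120 kelvin

Flux at the orbit: S = 1365/(7.09)² = 27.15 W m⁻².
The effective emission temperature is T_e = [S(1−α)/(4σ)]^¼ = 90.81 K.
Layer-by-layer balance gives σT_s⁴ = (N+1)σT_e⁴, so T_s = 3^¼·90.81 = 119.5 K.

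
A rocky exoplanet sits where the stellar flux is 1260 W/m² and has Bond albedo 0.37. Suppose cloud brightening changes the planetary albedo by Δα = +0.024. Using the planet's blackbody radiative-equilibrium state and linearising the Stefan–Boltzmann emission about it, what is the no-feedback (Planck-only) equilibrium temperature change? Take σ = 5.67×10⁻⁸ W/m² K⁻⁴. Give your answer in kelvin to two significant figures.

Reference equilibrium: T_e = [S(1−α)/(4σ)]^(1/4) = 243.2 K.
ΔF = −(S/4)Δα = −(1260/4)×(+0.024) = -7.560 W/m².
Linearising σT⁴ gives d(σT⁴)/dT = 4σT_e³ = 3.264 W/m² per K.
ΔT₀ = ΔF/λ_P = -7.560/3.264 = -2.32 K.

-2.3 K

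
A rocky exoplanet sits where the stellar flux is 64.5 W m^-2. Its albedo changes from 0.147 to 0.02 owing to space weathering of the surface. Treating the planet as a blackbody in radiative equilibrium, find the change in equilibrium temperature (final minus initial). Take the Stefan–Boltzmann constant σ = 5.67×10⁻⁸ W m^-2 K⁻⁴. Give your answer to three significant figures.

4.41 K

With α = 0.147, T₁ = 124.8 K.
Final:   T₂ = [S(1−0.02)/(4σ)]^(1/4) = 129.2 K.
Change: 129.2 − 124.8 = 4.406 K.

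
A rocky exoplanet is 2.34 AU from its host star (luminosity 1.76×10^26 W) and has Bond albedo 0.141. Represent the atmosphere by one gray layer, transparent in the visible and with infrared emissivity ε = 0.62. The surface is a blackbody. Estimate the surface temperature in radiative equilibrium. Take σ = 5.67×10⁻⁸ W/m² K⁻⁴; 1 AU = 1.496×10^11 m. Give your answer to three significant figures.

d = 2.34 × 1.496×10^11 m = 3.501×10^11 m.
S = L/(4πd²) = 114.3 W/m².
At the top of the atmosphere, σT_e⁴ = S(1−α)/4 = 24.54 W/m², giving T_e = 144.2 K.
The surface balance (absorbed SW + ε·downward IR = σT_s⁴) with T_a⁴ = T_s⁴/2 reduces to T_s = T_e·[2/(2−ε)]^¼ = 158.3 K.

158 K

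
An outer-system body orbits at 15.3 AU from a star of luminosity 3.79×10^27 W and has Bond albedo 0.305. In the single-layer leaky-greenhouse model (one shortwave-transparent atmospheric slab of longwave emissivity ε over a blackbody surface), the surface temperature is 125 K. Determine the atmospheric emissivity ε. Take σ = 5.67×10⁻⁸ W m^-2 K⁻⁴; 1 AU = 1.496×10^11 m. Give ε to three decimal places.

0.555

Orbital distance: d = 15.3 AU = 2.289×10^12 m.
Flux at the orbit: S = L/(4πd²) = 3.79×10^27/(4π·(2.29×10^12)²) = 57.57 W m^-2.
First, T_e = [57.57·(1−0.305)/(4σ)]^(1/4) = 115.2 K.
Inverting T_s⁴ = 2T_e⁴/(2−ε): (T_e/T_s)⁴ = 0.7226, so ε = 2(1 − 0.7226) = 0.5548.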